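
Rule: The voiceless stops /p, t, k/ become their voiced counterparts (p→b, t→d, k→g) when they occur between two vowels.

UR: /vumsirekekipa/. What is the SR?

vumsiregegiba

/k/ is a voiceless stop between vowels /e/ and /e/, so it voices to [g].
/k/ is a voiceless stop between vowels /e/ and /i/, so it voices to [g].
/p/ is a voiceless stop between vowels /i/ and /a/, so it voices to [b].
Surface form: [vumsiregegiba].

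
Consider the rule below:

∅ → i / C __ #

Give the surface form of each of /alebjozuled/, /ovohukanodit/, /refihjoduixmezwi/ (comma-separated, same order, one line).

alebjozuledi, ovohukanoditi, refihjoduixmezwi

/alebjozuled/: the form ends in the consonant /d/, so [i] is inserted word-finally. → [alebjozuledi].
/ovohukanodit/: the form ends in the consonant /t/, so [i] is inserted word-finally. → [ovohukanoditi].
/refihjoduixmezwi/: the rule's environment is not met; surfaces unchanged as [refihjoduixmezwi].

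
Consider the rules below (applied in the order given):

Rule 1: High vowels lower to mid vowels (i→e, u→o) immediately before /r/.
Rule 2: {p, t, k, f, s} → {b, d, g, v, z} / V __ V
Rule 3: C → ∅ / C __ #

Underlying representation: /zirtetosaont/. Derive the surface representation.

zertedozaon

Rule 1 (pre-rhotic lowering): /i/ is a high vowel immediately before /r/, so it lowers to [e]. /zirtetosaont/ → zertetosaont.
Rule 2 (intervocalic voicing): /t/ is a voiceless obstruent between vowels /e/ and /o/, so it voices to [d]. /s/ is a voiceless obstruent between vowels /o/ and /a/, so it voices to [z]. /zertetosaont/ → zertedozaont.
Rule 3 (final cluster simplification): /t/ is the second consonant of a word-final cluster /nt/, so it deletes. /zertedozaont/ → zertedozaon.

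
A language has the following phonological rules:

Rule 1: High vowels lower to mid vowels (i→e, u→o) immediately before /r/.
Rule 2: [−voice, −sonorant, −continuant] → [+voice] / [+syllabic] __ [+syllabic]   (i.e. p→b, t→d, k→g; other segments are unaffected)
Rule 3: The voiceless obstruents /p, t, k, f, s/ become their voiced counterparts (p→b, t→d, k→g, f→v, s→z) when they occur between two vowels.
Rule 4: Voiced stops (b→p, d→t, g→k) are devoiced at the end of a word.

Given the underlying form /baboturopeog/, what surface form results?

Rule 1 (pre-rhotic lowering): /u/ is a high vowel immediately before /r/, so it lowers to [o]. /baboturopeog/ → babotoropeog.
Rule 2 (intervocalic voicing): /t/ is a voiceless stop between vowels /o/ and /o/, so it voices to [d]. /p/ is a voiceless stop between vowels /o/ and /e/, so it voices to [b]. /babotoropeog/ → babodorobeog.
Rule 3 (intervocalic voicing): no segment meets the environment; /babodorobeog/ is unchanged.
Rule 4 (final devoicing): /g/ is a voiced stop in word-final position, so it devoices to [k]. /babodorobeog/ → babodorobeok.

babodorobeok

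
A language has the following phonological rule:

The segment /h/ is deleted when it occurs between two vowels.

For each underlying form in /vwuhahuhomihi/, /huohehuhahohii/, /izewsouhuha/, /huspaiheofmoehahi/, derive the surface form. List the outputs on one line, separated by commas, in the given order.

vwuauomii, huoeuaoii, izewsouua, huspaieofmoeai

/vwuhahuhomihi/: /h/ occurs between vowels /u/ and /a/, so it deletes. /h/ occurs between vowels /a/ and /u/, so it deletes. /h/ occurs between vowels /u/ and /o/, so it deletes. /h/ occurs between vowels /i/ and /i/, so it deletes. → [vwuauomii].
/huohehuhahohii/: /h/ occurs between vowels /o/ and /e/, so it deletes. /h/ occurs between vowels /e/ and /u/, so it deletes. /h/ occurs between vowels /u/ and /a/, so it deletes. /h/ occurs between vowels /a/ and /o/, so it deletes. /h/ occurs between vowels /o/ and /i/, so it deletes. → [huoeuaoii].
/izewsouhuha/: /h/ occurs between vowels /u/ and /u/, so it deletes. /h/ occurs between vowels /u/ and /a/, so it deletes. → [izewsouua].
/huspaiheofmoehahi/: /h/ occurs between vowels /i/ and /e/, so it deletes. /h/ occurs between vowels /e/ and /a/, so it deletes. /h/ occurs between vowels /a/ and /i/, so it deletes. → [huspaieofmoeai].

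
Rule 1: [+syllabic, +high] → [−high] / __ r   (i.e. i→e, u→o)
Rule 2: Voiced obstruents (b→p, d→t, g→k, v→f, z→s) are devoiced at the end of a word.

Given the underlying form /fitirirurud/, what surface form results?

fitererorut

Rule 1 (pre-rhotic lowering): /i/ is a high vowel immediately before /r/, so it lowers to [e]. /i/ is a high vowel immediately before /r/, so it lowers to [e]. /u/ is a high vowel immediately before /r/, so it lowers to [o]. /fitirirurud/ → fitererorud.
Rule 2 (final devoicing): /d/ is a voiced obstruent in word-final position, so it devoices to [t]. /fitererorud/ → fitererorut.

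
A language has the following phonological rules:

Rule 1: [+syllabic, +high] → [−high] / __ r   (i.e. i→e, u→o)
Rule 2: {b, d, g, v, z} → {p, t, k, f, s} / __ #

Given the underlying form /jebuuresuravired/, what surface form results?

jebuoresoraveret

Rule 1 (pre-rhotic lowering): /u/ is a high vowel immediately before /r/, so it lowers to [o]. /u/ is a high vowel immediately before /r/, so it lowers to [o]. /i/ is a high vowel immediately before /r/, so it lowers to [e]. /jebuuresuravired/ → jebuoresoravered.
Rule 2 (final devoicing): /d/ is a voiced obstruent in word-final position, so it devoices to [t]. /jebuoresoravered/ → jebuoresoraveret.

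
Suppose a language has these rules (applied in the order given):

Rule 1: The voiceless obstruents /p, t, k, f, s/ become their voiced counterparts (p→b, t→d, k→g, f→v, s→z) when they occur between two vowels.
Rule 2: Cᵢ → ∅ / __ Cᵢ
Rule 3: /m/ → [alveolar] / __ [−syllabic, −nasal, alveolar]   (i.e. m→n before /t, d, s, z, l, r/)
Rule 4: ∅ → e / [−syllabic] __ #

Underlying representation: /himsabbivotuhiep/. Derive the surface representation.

hinsabivoduhiepe

Rule 1 (intervocalic voicing): /t/ is a voiceless obstruent between vowels /o/ and /u/, so it voices to [d]. /himsabbivotuhiep/ → himsabbivoduhiep.
Rule 2 (degemination): /bb/ is a geminate; the first /b/ deletes. /himsabbivoduhiep/ → himsabivoduhiep.
Rule 3 (nasal place assimilation): /m/ precedes the alveolar consonant /s/, so it assimilates in place to [n]. /himsabivoduhiep/ → hinsabivoduhiep.
Rule 4 (final e-epenthesis): the form ends in the consonant /p/, so [e] is inserted word-finally. /hinsabivoduhiep/ → hinsabivoduhiepe.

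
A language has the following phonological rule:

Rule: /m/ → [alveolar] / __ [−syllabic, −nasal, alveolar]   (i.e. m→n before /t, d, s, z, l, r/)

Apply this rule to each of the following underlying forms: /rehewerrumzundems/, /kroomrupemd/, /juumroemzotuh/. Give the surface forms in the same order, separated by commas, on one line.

rehewerrunzundens, kroonrupend, juunroenzotuh

/rehewerrumzundems/: /m/ precedes the alveolar consonant /z/, so it assimilates in place to [n]. /m/ precedes the alveolar consonant /s/, so it assimilates in place to [n]. → [rehewerrunzundens].
/kroomrupemd/: /m/ precedes the alveolar consonant /r/, so it assimilates in place to [n]. /m/ precedes the alveolar consonant /d/, so it assimilates in place to [n]. → [kroonrupend].
/juumroemzotuh/: /m/ precedes the alveolar consonant /r/, so it assimilates in place to [n]. /m/ precedes the alveolar consonant /z/, so it assimilates in place to [n]. → [juunroenzotuh].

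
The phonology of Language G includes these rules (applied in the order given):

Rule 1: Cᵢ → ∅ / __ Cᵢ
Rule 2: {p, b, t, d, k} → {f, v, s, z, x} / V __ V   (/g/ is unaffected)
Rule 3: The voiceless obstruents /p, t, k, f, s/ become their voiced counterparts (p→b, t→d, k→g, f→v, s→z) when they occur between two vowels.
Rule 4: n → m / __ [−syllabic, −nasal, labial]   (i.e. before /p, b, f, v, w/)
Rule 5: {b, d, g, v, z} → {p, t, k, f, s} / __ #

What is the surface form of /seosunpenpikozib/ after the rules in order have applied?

seozumpempixozip

Rule 1 (degemination): no segment meets the environment; /seosunpenpikozib/ is unchanged.
Rule 2 (intervocalic spirantization): /k/ is a stop between vowels /i/ and /o/, so it spirantizes to the fricative [x]. /seosunpenpikozib/ → seosunpenpixozib.
Rule 3 (intervocalic voicing): /s/ is a voiceless obstruent between vowels /o/ and /u/, so it voices to [z]. /seosunpenpixozib/ → seozunpenpixozib.
Rule 4 (nasal place assimilation): /n/ precedes the labial consonant /p/, so it assimilates in place to [m]. /n/ precedes the labial consonant /p/, so it assimilates in place to [m]. /seozunpenpixozib/ → seozumpempixozib.
Rule 5 (final devoicing): /b/ is a voiced obstruent in word-final position, so it devoices to [p]. /seozumpempixozib/ → seozumpempixozip.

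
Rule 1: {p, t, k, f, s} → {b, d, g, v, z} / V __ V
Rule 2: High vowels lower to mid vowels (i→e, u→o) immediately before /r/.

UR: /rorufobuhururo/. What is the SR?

roruvobuhororo

Rule 1 (intervocalic voicing): /f/ is a voiceless obstruent between vowels /u/ and /o/, so it voices to [v]. /rorufobuhururo/ → roruvobuhururo.
Rule 2 (pre-rhotic lowering): /u/ is a high vowel immediately before /r/, so it lowers to [o]. /u/ is a high vowel immediately before /r/, so it lowers to [o]. /roruvobuhururo/ → roruvobuhororo.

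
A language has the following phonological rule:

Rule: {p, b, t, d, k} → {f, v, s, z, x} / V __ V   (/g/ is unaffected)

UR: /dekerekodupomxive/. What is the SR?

dexerexozufomxive

Scanning /dekerekodupomxive/: /d/ at position 1 is not in the conditioning environment; /k/ is a stop between vowels /e/ and /e/, so it spirantizes to the fricative [x]; /k/ is a stop between vowels /e/ and /o/, so it spirantizes to the fricative [x]; /d/ is a stop between vowels /o/ and /u/, so it spirantizes to the fricative [z]; /p/ is a stop between vowels /u/ and /o/, so it spirantizes to the fricative [f].
Result: [dexerexozufomxive].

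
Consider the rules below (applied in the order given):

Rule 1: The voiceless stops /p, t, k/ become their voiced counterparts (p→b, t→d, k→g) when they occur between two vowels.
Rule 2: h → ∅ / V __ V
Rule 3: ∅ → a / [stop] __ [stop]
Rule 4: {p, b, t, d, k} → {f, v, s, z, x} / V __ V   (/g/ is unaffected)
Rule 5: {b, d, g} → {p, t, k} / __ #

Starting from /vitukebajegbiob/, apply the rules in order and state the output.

Rule 1 (intervocalic voicing): /t/ is a voiceless stop between vowels /i/ and /u/, so it voices to [d]. /k/ is a voiceless stop between vowels /u/ and /e/, so it voices to [g]. /vitukebajegbiob/ → vidugebajegbiob.
Rule 2 (intervocalic h-deletion): no segment meets the environment; /vidugebajegbiob/ is unchanged.
Rule 3 (stop-cluster a-epenthesis): /g/ and /b/ form a stop–stop cluster, so [a] is inserted between them. /vidugebajegbiob/ → vidugebajegabiob.
Rule 4 (intervocalic spirantization): /d/ is a stop between vowels /i/ and /u/, so it spirantizes to the fricative [z]. /b/ is a stop between vowels /e/ and /a/, so it spirantizes to the fricative [v]. /b/ is a stop between vowels /a/ and /i/, so it spirantizes to the fricative [v]. /vidugebajegabiob/ → vizugevajegaviob.
Rule 5 (final devoicing): /b/ is a voiced stop in word-final position, so it devoices to [p]. /vizugevajegaviob/ → vizugevajegaviop.

vizugevajegaviop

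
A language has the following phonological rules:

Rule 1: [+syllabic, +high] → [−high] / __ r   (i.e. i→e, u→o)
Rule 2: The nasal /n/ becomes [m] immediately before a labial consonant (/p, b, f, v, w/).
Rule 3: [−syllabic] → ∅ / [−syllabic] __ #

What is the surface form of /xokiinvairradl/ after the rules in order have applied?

xokiimvaerrad

Rule 1 (pre-rhotic lowering): /i/ is a high vowel immediately before /r/, so it lowers to [e]. /xokiinvairradl/ → xokiinvaerradl.
Rule 2 (nasal place assimilation): /n/ precedes the labial consonant /v/, so it assimilates in place to [m]. /xokiinvaerradl/ → xokiimvaerradl.
Rule 3 (final cluster simplification): /l/ is the second consonant of a word-final cluster /dl/, so it deletes. /xokiimvaerradl/ → xokiimvaerrad.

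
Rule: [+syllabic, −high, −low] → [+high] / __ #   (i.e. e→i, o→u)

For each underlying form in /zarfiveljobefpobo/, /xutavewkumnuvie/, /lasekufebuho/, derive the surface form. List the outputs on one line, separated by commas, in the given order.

/zarfiveljobefpobo/: /o/ is a mid vowel in word-final position, so it raises to [u]. → [zarfiveljobefpobu].
/xutavewkumnuvie/: /e/ is a mid vowel in word-final position, so it raises to [i]. → [xutavewkumnuvii].
/lasekufebuho/: /o/ is a mid vowel in word-final position, so it raises to [u]. → [lasekufebuhu].

zarfiveljobefpobu, xutavewkumnuvii, lasekufebuhu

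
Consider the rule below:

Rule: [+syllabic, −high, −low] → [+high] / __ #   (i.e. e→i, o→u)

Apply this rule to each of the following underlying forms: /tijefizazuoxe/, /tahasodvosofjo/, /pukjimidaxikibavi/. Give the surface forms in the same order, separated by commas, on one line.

/tijefizazuoxe/: /e/ is a mid vowel in word-final position, so it raises to [i]. → [tijefizazuoxi].
/tahasodvosofjo/: /o/ is a mid vowel in word-final position, so it raises to [u]. → [tahasodvosofju].
/pukjimidaxikibavi/: the rule's environment is not met; surfaces unchanged as [pukjimidaxikibavi].

tijefizazuoxi, tahasodvosofju, pukjimidaxikibavi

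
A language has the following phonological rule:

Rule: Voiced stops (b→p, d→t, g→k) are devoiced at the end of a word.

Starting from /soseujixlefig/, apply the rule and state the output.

/g/ is a voiced stop in word-final position, so it devoices to [k].
Surface form: [soseujixlefik].

soseujixlefik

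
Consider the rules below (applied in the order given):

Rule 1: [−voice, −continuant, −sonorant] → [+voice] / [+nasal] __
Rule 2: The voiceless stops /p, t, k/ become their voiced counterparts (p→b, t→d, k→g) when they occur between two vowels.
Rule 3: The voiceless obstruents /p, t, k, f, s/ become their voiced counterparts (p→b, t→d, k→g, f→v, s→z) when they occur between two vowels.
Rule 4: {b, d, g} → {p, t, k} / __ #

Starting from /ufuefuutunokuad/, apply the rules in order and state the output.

uvuevuudunoguat

Rule 1 (post-nasal voicing): no segment meets the environment; /ufuefuutunokuad/ is unchanged.
Rule 2 (intervocalic voicing): /t/ is a voiceless stop between vowels /u/ and /u/, so it voices to [d]. /k/ is a voiceless stop between vowels /o/ and /u/, so it voices to [g]. /ufuefuutunokuad/ → ufuefuudunoguad.
Rule 3 (intervocalic voicing): /f/ is a voiceless obstruent between vowels /u/ and /u/, so it voices to [v]. /f/ is a voiceless obstruent between vowels /e/ and /u/, so it voices to [v]. /ufuefuudunoguad/ → uvuevuudunoguad.
Rule 4 (final devoicing): /d/ is a voiced stop in word-final position, so it devoices to [t]. /uvuevuudunoguad/ → uvuevuudunoguat.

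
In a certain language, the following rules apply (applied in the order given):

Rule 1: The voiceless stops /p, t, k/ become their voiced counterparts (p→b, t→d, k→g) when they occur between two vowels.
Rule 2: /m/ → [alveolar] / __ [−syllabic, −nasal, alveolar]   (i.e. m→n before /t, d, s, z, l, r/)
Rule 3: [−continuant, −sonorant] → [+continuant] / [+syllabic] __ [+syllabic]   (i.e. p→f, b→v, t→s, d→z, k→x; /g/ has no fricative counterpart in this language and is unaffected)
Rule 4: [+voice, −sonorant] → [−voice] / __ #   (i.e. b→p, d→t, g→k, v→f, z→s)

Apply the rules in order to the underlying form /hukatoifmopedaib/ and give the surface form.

hugazoifmovezaip

Rule 1 (intervocalic voicing): /k/ is a voiceless stop between vowels /u/ and /a/, so it voices to [g]. /t/ is a voiceless stop between vowels /a/ and /o/, so it voices to [d]. /p/ is a voiceless stop between vowels /o/ and /e/, so it voices to [b]. /hukatoifmopedaib/ → hugadoifmobedaib.
Rule 2 (nasal place assimilation): no segment meets the environment; /hugadoifmobedaib/ is unchanged.
Rule 3 (intervocalic spirantization): /d/ is a stop between vowels /a/ and /o/, so it spirantizes to the fricative [z]. /b/ is a stop between vowels /o/ and /e/, so it spirantizes to the fricative [v]. /d/ is a stop between vowels /e/ and /a/, so it spirantizes to the fricative [z]. /hugadoifmobedaib/ → hugazoifmovezaib.
Rule 4 (final devoicing): /b/ is a voiced obstruent in word-final position, so it devoices to [p]. /hugazoifmovezaib/ → hugazoifmovezaip.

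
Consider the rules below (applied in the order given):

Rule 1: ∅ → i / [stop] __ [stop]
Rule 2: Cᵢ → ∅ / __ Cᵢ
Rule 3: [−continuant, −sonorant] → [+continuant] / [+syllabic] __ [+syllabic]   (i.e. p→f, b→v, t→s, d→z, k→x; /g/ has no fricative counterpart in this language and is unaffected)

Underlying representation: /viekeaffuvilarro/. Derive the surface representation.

viexeafuvilaro

Rule 1 (stop-cluster i-epenthesis): no segment meets the environment; /viekeaffuvilarro/ is unchanged.
Rule 2 (degemination): /ff/ is a geminate; the first /f/ deletes. /rr/ is a geminate; the first /r/ deletes. /viekeaffuvilarro/ → viekeafuvilaro.
Rule 3 (intervocalic spirantization): /k/ is a stop between vowels /e/ and /e/, so it spirantizes to the fricative [x]. /viekeafuvilaro/ → viexeafuvilaro.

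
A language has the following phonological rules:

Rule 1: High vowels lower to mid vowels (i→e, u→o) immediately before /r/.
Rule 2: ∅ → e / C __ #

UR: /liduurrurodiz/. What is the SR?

liduorrorodize

Rule 1 (pre-rhotic lowering): /u/ is a high vowel immediately before /r/, so it lowers to [o]. /u/ is a high vowel immediately before /r/, so it lowers to [o]. /liduurrurodiz/ → liduorrorodiz.
Rule 2 (final e-epenthesis): the form ends in the consonant /z/, so [e] is inserted word-finally. /liduorrorodiz/ → liduorrorodize.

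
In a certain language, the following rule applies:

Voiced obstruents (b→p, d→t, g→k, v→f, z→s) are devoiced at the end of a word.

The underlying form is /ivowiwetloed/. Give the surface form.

ivowiwetloet

Scanning /ivowiwetloed/: /v/ at position 2 is not in the conditioning environment; /d/ is a voiced obstruent in word-final position, so it devoices to [t].
Result: [ivowiwetloet].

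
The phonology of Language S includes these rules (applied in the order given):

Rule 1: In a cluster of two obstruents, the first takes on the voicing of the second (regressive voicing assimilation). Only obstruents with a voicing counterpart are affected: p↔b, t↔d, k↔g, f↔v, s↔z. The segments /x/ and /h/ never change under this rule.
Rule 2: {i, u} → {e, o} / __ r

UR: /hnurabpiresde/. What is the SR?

hnorapperezde

Rule 1 (regressive voicing assimilation): /b/ precedes the voiceless obstruent /p/, so it devoices to [p] by assimilation. /s/ precedes the voiced obstruent /d/, so it voices to [z] by assimilation. /hnurabpiresde/ → hnurappirezde.
Rule 2 (pre-rhotic lowering): /u/ is a high vowel immediately before /r/, so it lowers to [o]. /i/ is a high vowel immediately before /r/, so it lowers to [e]. /hnurappirezde/ → hnorapperezde.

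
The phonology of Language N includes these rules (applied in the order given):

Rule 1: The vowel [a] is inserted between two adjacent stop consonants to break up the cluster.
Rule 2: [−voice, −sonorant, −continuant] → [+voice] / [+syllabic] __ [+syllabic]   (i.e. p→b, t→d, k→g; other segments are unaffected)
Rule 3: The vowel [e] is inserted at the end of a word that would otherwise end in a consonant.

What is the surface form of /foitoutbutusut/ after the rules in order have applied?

Rule 1 (stop-cluster a-epenthesis): /t/ and /b/ form a stop–stop cluster, so [a] is inserted between them. /foitoutbutusut/ → foitoutabutusut.
Rule 2 (intervocalic voicing): /t/ is a voiceless stop between vowels /i/ and /o/, so it voices to [d]. /t/ is a voiceless stop between vowels /u/ and /a/, so it voices to [d]. /t/ is a voiceless stop between vowels /u/ and /u/, so it voices to [d]. /foitoutabutusut/ → foidoudabudusut.
Rule 3 (final e-epenthesis): the form ends in the consonant /t/, so [e] is inserted word-finally. /foidoudabudusut/ → foidoudabudusute.

foidoudabudusute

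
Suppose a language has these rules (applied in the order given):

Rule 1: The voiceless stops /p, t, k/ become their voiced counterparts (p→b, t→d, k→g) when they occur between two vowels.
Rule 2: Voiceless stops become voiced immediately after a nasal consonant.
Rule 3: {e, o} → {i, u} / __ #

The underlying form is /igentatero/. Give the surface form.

igendaderu

Rule 1 (intervocalic voicing): /t/ is a voiceless stop between vowels /a/ and /e/, so it voices to [d]. /igentatero/ → igentadero.
Rule 2 (post-nasal voicing): /t/ is a voiceless stop immediately after the nasal /n/, so it voices to [d]. /igentadero/ → igendadero.
Rule 3 (final vowel raising): /o/ is a mid vowel in word-final position, so it raises to [u]. /igendadero/ → igendaderu.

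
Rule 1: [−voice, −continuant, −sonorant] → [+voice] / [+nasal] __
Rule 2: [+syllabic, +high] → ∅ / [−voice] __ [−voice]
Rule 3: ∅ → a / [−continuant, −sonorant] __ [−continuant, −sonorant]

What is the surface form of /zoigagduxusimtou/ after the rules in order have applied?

Rule 1 (post-nasal voicing): /t/ is a voiceless stop immediately after the nasal /m/, so it voices to [d]. /zoigagduxusimtou/ → zoigagduxusimdou.
Rule 2 (high vowel syncope): /u/ is a high vowel flanked by voiceless consonants /x/ and /s/, so it deletes. /zoigagduxusimdou/ → zoigagduxsimdou.
Rule 3 (stop-cluster a-epenthesis): /g/ and /d/ form a stop–stop cluster, so [a] is inserted between them. /zoigagduxsimdou/ → zoigagaduxsimdou.

zoigagaduxsimdou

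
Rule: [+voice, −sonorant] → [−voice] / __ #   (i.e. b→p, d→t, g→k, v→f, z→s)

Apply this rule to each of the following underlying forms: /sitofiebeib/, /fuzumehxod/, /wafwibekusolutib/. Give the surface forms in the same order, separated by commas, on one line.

sitofiebeip, fuzumehxot, wafwibekusolutip

/sitofiebeib/: /b/ is a voiced obstruent in word-final position, so it devoices to [p]. → [sitofiebeip].
/fuzumehxod/: /d/ is a voiced obstruent in word-final position, so it devoices to [t]. → [fuzumehxot].
/wafwibekusolutib/: /b/ is a voiced obstruent in word-final position, so it devoices to [p]. → [wafwibekusolutip].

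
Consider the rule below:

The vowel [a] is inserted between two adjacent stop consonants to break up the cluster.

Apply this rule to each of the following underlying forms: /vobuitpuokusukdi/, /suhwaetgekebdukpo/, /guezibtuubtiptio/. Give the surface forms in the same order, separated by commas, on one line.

/vobuitpuokusukdi/: /t/ and /p/ form a stop–stop cluster, so [a] is inserted between them. /k/ and /d/ form a stop–stop cluster, so [a] is inserted between them. → [vobuitapuokusukadi].
/suhwaetgekebdukpo/: /t/ and /g/ form a stop–stop cluster, so [a] is inserted between them. /b/ and /d/ form a stop–stop cluster, so [a] is inserted between them. /k/ and /p/ form a stop–stop cluster, so [a] is inserted between them. → [suhwaetagekebadukapo].
/guezibtuubtiptio/: /b/ and /t/ form a stop–stop cluster, so [a] is inserted between them. /b/ and /t/ form a stop–stop cluster, so [a] is inserted between them. /p/ and /t/ form a stop–stop cluster, so [a] is inserted between them. → [guezibatuubatipatio].

vobuitapuokusukadi, suhwaetagekebadukapo, guezibatuubatipatio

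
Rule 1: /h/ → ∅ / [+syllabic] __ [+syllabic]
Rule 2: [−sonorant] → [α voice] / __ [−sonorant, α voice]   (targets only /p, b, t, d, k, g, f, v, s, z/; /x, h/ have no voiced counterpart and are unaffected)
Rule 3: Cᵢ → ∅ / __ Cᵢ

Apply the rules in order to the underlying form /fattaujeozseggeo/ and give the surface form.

Rule 1 (intervocalic h-deletion): no segment meets the environment; /fattaujeozseggeo/ is unchanged.
Rule 2 (regressive voicing assimilation): /z/ precedes the voiceless obstruent /s/, so it devoices to [s] by assimilation. /fattaujeozseggeo/ → fattaujeosseggeo.
Rule 3 (degemination): /tt/ is a geminate; the first /t/ deletes. /ss/ is a geminate; the first /s/ deletes. /gg/ is a geminate; the first /g/ deletes. /fattaujeosseggeo/ → fataujeosegeo.

fataujeosegeo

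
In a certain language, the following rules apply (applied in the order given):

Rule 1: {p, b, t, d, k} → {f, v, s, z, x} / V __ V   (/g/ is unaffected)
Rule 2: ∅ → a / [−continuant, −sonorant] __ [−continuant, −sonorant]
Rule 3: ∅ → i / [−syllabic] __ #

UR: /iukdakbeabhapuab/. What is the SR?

Rule 1 (intervocalic spirantization): /p/ is a stop between vowels /a/ and /u/, so it spirantizes to the fricative [f]. /iukdakbeabhapuab/ → iukdakbeabhafuab.
Rule 2 (stop-cluster a-epenthesis): /k/ and /d/ form a stop–stop cluster, so [a] is inserted between them. /k/ and /b/ form a stop–stop cluster, so [a] is inserted between them. /iukdakbeabhafuab/ → iukadakabeabhafuab.
Rule 3 (final i-epenthesis): the form ends in the consonant /b/, so [i] is inserted word-finally. /iukadakabeabhafuab/ → iukadakabeabhafuabi.

iukadakabeabhafuabi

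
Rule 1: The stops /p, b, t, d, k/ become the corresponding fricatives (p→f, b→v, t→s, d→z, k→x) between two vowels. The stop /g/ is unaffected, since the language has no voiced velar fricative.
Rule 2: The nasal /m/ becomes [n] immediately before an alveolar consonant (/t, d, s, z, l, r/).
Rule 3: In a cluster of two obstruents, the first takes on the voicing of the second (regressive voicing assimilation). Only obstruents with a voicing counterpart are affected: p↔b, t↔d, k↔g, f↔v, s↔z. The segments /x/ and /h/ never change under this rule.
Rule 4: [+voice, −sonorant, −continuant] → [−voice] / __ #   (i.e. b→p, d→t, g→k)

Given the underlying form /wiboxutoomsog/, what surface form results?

Rule 1 (intervocalic spirantization): /b/ is a stop between vowels /i/ and /o/, so it spirantizes to the fricative [v]. /t/ is a stop between vowels /u/ and /o/, so it spirantizes to the fricative [s]. /wiboxutoomsog/ → wivoxusoomsog.
Rule 2 (nasal place assimilation): /m/ precedes the alveolar consonant /s/, so it assimilates in place to [n]. /wivoxusoomsog/ → wivoxusoonsog.
Rule 3 (regressive voicing assimilation): no segment meets the environment; /wivoxusoonsog/ is unchanged.
Rule 4 (final devoicing): /g/ is a voiced stop in word-final position, so it devoices to [k]. /wivoxusoonsog/ → wivoxusoonsok.

wivoxusoonsok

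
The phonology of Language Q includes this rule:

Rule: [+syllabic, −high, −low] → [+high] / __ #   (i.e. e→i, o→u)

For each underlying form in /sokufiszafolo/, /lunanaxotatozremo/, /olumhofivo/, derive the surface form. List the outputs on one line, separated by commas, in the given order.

/sokufiszafolo/: /o/ is a mid vowel in word-final position, so it raises to [u]. → [sokufiszafolu].
/lunanaxotatozremo/: /o/ is a mid vowel in word-final position, so it raises to [u]. → [lunanaxotatozremu].
/olumhofivo/: /o/ is a mid vowel in word-final position, so it raises to [u]. → [olumhofivu].

sokufiszafolu, lunanaxotatozremu, olumhofivu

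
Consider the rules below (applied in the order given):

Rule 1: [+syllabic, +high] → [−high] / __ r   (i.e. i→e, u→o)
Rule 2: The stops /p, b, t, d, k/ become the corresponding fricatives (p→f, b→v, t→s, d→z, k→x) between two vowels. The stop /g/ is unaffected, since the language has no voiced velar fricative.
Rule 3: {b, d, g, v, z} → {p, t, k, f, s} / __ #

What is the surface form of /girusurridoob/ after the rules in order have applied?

Rule 1 (pre-rhotic lowering): /i/ is a high vowel immediately before /r/, so it lowers to [e]. /u/ is a high vowel immediately before /r/, so it lowers to [o]. /girusurridoob/ → gerusorridoob.
Rule 2 (intervocalic spirantization): /d/ is a stop between vowels /i/ and /o/, so it spirantizes to the fricative [z]. /gerusorridoob/ → gerusorrizoob.
Rule 3 (final devoicing): /b/ is a voiced obstruent in word-final position, so it devoices to [p]. /gerusorrizoob/ → gerusorrizoop.

gerusorrizoop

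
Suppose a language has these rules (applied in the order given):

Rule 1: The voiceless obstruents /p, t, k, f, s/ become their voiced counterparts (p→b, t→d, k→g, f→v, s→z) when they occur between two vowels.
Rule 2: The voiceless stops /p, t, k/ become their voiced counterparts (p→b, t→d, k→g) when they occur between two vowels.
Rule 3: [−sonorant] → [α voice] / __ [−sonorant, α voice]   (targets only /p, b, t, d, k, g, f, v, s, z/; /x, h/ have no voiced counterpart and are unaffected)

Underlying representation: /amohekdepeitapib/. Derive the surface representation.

Rule 1 (intervocalic voicing): /p/ is a voiceless obstruent between vowels /e/ and /e/, so it voices to [b]. /t/ is a voiceless obstruent between vowels /i/ and /a/, so it voices to [d]. /p/ is a voiceless obstruent between vowels /a/ and /i/, so it voices to [b]. /amohekdepeitapib/ → amohekdebeidabib.
Rule 2 (intervocalic voicing): no segment meets the environment; /amohekdebeidabib/ is unchanged.
Rule 3 (regressive voicing assimilation): /k/ precedes the voiced obstruent /d/, so it voices to [g] by assimilation. /amohekdebeidabib/ → amohegdebeidabib.

amohegdebeidabib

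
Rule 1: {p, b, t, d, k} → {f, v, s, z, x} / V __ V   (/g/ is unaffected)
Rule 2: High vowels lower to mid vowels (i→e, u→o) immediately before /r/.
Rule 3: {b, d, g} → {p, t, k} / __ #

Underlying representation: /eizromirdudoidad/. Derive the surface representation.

Rule 1 (intervocalic spirantization): /d/ is a stop between vowels /u/ and /o/, so it spirantizes to the fricative [z]. /d/ is a stop between vowels /i/ and /a/, so it spirantizes to the fricative [z]. /eizromirdudoidad/ → eizromirduzoizad.
Rule 2 (pre-rhotic lowering): /i/ is a high vowel immediately before /r/, so it lowers to [e]. /eizromirduzoizad/ → eizromerduzoizad.
Rule 3 (final devoicing): /d/ is a voiced stop in word-final position, so it devoices to [t]. /eizromerduzoizad/ → eizromerduzoizat.

eizromerduzoizat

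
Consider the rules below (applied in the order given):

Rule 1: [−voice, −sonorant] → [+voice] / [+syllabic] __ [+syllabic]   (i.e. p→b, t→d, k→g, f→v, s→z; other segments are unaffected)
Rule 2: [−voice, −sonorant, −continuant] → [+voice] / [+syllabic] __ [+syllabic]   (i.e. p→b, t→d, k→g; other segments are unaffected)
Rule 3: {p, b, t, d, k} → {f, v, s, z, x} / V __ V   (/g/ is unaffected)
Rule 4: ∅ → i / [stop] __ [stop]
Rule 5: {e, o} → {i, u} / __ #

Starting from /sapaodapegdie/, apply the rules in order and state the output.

Rule 1 (intervocalic voicing): /p/ is a voiceless obstruent between vowels /a/ and /a/, so it voices to [b]. /p/ is a voiceless obstruent between vowels /a/ and /e/, so it voices to [b]. /sapaodapegdie/ → sabaodabegdie.
Rule 2 (intervocalic voicing): no segment meets the environment; /sabaodabegdie/ is unchanged.
Rule 3 (intervocalic spirantization): /b/ is a stop between vowels /a/ and /a/, so it spirantizes to the fricative [v]. /d/ is a stop between vowels /o/ and /a/, so it spirantizes to the fricative [z]. /b/ is a stop between vowels /a/ and /e/, so it spirantizes to the fricative [v]. /sabaodabegdie/ → savaozavegdie.
Rule 4 (stop-cluster i-epenthesis): /g/ and /d/ form a stop–stop cluster, so [i] is inserted between them. /savaozavegdie/ → savaozavegidie.
Rule 5 (final vowel raising): /e/ is a mid vowel in word-final position, so it raises to [i]. /savaozavegidie/ → savaozavegidii.

savaozavegidii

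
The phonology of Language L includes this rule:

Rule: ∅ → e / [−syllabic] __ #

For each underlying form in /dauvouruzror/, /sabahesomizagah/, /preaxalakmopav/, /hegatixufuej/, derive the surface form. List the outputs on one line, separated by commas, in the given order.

dauvouruzrore, sabahesomizagahe, preaxalakmopave, hegatixufueje

/dauvouruzror/: the form ends in the consonant /r/, so [e] is inserted word-finally. → [dauvouruzrore].
/sabahesomizagah/: the form ends in the consonant /h/, so [e] is inserted word-finally. → [sabahesomizagahe].
/preaxalakmopav/: the form ends in the consonant /v/, so [e] is inserted word-finally. → [preaxalakmopave].
/hegatixufuej/: the form ends in the consonant /j/, so [e] is inserted word-finally. → [hegatixufueje].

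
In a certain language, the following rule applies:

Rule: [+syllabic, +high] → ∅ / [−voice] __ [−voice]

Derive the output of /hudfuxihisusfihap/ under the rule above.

hudfxhssfhap

/u/ is a high vowel flanked by voiceless consonants /f/ and /x/, so it deletes.
/i/ is a high vowel flanked by voiceless consonants /x/ and /h/, so it deletes.
/i/ is a high vowel flanked by voiceless consonants /h/ and /s/, so it deletes.
/u/ is a high vowel flanked by voiceless consonants /s/ and /s/, so it deletes.
/i/ is a high vowel flanked by voiceless consonants /f/ and /h/, so it deletes.
Surface form: [hudfxhssfhap].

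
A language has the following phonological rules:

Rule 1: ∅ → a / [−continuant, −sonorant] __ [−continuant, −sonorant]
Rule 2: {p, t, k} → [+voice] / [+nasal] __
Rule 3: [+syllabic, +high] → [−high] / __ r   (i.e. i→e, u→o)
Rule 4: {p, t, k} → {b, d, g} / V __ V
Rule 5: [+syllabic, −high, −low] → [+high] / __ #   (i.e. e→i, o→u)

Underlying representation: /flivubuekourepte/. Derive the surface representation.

Rule 1 (stop-cluster a-epenthesis): /p/ and /t/ form a stop–stop cluster, so [a] is inserted between them. /flivubuekourepte/ → flivubuekourepate.
Rule 2 (post-nasal voicing): no segment meets the environment; /flivubuekourepate/ is unchanged.
Rule 3 (pre-rhotic lowering): /u/ is a high vowel immediately before /r/, so it lowers to [o]. /flivubuekourepate/ → flivubuekoorepate.
Rule 4 (intervocalic voicing): /k/ is a voiceless stop between vowels /e/ and /o/, so it voices to [g]. /p/ is a voiceless stop between vowels /e/ and /a/, so it voices to [b]. /t/ is a voiceless stop between vowels /a/ and /e/, so it voices to [d]. /flivubuekoorepate/ → flivubuegoorebade.
Rule 5 (final vowel raising): /e/ is a mid vowel in word-final position, so it raises to [i]. /flivubuegoorebade/ → flivubuegoorebadi.

flivubuegoorebadi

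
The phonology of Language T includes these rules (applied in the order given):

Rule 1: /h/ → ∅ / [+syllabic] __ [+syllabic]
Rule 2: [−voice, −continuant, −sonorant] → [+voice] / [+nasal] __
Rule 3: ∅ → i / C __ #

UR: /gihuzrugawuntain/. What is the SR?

giuzrugawundaini

Rule 1 (intervocalic h-deletion): /h/ occurs between vowels /i/ and /u/, so it deletes. /gihuzrugawuntain/ → giuzrugawuntain.
Rule 2 (post-nasal voicing): /t/ is a voiceless stop immediately after the nasal /n/, so it voices to [d]. /giuzrugawuntain/ → giuzrugawundain.
Rule 3 (final i-epenthesis): the form ends in the consonant /n/, so [i] is inserted word-finally. /giuzrugawundain/ → giuzrugawundaini.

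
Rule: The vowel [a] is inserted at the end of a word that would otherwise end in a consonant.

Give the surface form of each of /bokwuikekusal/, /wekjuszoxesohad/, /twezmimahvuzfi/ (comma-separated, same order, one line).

/bokwuikekusal/: the form ends in the consonant /l/, so [a] is inserted word-finally. → [bokwuikekusala].
/wekjuszoxesohad/: the form ends in the consonant /d/, so [a] is inserted word-finally. → [wekjuszoxesohada].
/twezmimahvuzfi/: the rule's environment is not met; surfaces unchanged as [twezmimahvuzfi].

bokwuikekusala, wekjuszoxesohada, twezmimahvuzfi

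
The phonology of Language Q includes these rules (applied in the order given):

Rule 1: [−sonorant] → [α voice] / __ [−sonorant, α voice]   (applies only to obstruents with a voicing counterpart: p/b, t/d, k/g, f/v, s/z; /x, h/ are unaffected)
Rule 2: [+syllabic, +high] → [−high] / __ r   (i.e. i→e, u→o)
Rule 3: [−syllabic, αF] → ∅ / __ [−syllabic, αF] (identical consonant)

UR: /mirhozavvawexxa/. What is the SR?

merhozavawexa

Rule 1 (regressive voicing assimilation): no segment meets the environment; /mirhozavvawexxa/ is unchanged.
Rule 2 (pre-rhotic lowering): /i/ is a high vowel immediately before /r/, so it lowers to [e]. /mirhozavvawexxa/ → merhozavvawexxa.
Rule 3 (degemination): /vv/ is a geminate; the first /v/ deletes. /xx/ is a geminate; the first /x/ deletes. /merhozavvawexxa/ → merhozavawexa.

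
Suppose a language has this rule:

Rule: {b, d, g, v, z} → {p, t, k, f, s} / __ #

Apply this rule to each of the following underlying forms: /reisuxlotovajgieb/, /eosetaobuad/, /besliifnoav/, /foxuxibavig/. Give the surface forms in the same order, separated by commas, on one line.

reisuxlotovajgiep, eosetaobuat, besliifnoaf, foxuxibavik

/reisuxlotovajgieb/: /b/ is a voiced obstruent in word-final position, so it devoices to [p]. → [reisuxlotovajgiep].
/eosetaobuad/: /d/ is a voiced obstruent in word-final position, so it devoices to [t]. → [eosetaobuat].
/besliifnoav/: /v/ is a voiced obstruent in word-final position, so it devoices to [f]. → [besliifnoaf].
/foxuxibavig/: /g/ is a voiced obstruent in word-final position, so it devoices to [k]. → [foxuxibavik].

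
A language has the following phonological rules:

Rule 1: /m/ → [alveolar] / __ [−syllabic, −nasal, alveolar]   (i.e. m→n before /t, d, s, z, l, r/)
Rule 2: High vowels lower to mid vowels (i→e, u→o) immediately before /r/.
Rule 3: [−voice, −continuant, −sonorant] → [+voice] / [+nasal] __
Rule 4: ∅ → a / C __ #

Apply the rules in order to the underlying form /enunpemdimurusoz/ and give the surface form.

enunbendimorusoza

Rule 1 (nasal place assimilation): /m/ precedes the alveolar consonant /d/, so it assimilates in place to [n]. /enunpemdimurusoz/ → enunpendimurusoz.
Rule 2 (pre-rhotic lowering): /u/ is a high vowel immediately before /r/, so it lowers to [o]. /enunpendimurusoz/ → enunpendimorusoz.
Rule 3 (post-nasal voicing): /p/ is a voiceless stop immediately after the nasal /n/, so it voices to [b]. /enunpendimorusoz/ → enunbendimorusoz.
Rule 4 (final a-epenthesis): the form ends in the consonant /z/, so [a] is inserted word-finally. /enunbendimorusoz/ → enunbendimorusoza.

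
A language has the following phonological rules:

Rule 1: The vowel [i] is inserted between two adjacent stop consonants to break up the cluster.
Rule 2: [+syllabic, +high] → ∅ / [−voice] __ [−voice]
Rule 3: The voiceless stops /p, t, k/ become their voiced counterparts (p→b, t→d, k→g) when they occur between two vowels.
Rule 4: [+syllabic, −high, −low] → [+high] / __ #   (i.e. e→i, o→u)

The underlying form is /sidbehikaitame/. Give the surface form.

sidibehkaidami

Rule 1 (stop-cluster i-epenthesis): /d/ and /b/ form a stop–stop cluster, so [i] is inserted between them. /sidbehikaitame/ → sidibehikaitame.
Rule 2 (high vowel syncope): /i/ is a high vowel flanked by voiceless consonants /h/ and /k/, so it deletes. /sidibehikaitame/ → sidibehkaitame.
Rule 3 (intervocalic voicing): /t/ is a voiceless stop between vowels /i/ and /a/, so it voices to [d]. /sidibehkaitame/ → sidibehkaidame.
Rule 4 (final vowel raising): /e/ is a mid vowel in word-final position, so it raises to [i]. /sidibehkaidame/ → sidibehkaidami.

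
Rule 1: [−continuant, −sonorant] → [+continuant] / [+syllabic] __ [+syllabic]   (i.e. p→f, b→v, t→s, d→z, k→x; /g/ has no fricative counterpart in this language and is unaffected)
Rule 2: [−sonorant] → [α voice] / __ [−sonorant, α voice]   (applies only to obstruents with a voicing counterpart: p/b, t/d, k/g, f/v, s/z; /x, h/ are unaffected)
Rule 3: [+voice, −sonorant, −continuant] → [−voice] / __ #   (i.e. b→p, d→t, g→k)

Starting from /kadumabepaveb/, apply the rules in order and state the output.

Rule 1 (intervocalic spirantization): /d/ is a stop between vowels /a/ and /u/, so it spirantizes to the fricative [z]. /b/ is a stop between vowels /a/ and /e/, so it spirantizes to the fricative [v]. /p/ is a stop between vowels /e/ and /a/, so it spirantizes to the fricative [f]. /kadumabepaveb/ → kazumavefaveb.
Rule 2 (regressive voicing assimilation): no segment meets the environment; /kazumavefaveb/ is unchanged.
Rule 3 (final devoicing): /b/ is a voiced stop in word-final position, so it devoices to [p]. /kazumavefaveb/ → kazumavefavep.

kazumavefavep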